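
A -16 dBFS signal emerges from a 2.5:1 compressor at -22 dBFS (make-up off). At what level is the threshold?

-26 dBFS

Input is 10 dB above T (since output overshoot × R = input overshoot: (-22 − T)·2.5 = -16 − T gives T = -26 dBFS).
Check: -26 + (-16 − (-26))/2.5 = -26 + 4 = -22 dBFS. ✓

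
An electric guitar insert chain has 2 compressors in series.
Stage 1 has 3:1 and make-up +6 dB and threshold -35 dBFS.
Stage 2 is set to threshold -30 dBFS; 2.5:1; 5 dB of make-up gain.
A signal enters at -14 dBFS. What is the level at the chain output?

-21.8 dBFS

Stage 1: -14 dBFS is 21 dB over -35 dBFS; at 3:1 that becomes 7 dB over, giving -28 dBFS; +6 dB make-up → -22 dBFS.
Stage 2: 8 dB above -30 dBFS, reduced 2.5:1 to 3.2 dB above → -26.8 dBFS; +5 dB make-up → -21.8 dBFS.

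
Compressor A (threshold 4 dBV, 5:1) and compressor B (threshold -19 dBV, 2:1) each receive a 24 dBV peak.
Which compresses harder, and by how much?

A: GR = 20 − 20/5 = 16 dB.
B: GR = 43 − 43/2 = 21.5 dB.
Difference: 5.5 dB in favour of B.

B, by 5.5 dB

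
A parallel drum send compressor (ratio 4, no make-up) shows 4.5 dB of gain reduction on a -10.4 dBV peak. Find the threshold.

-16.4 dBV

Input is 6 dB above T (since output overshoot × R = input overshoot: (-14.9 − T)·4 = -10.4 − T gives T = -16.4 dBV).
Check: -16.4 + (-10.4 − (-16.4))/4 = -16.4 + 1.5 = -14.9 dBV. ✓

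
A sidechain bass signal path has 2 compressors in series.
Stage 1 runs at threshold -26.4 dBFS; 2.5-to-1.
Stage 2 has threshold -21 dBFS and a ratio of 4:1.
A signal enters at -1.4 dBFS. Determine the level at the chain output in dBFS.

Stage 1: overshoot 25 dB → 25/2.5 = 10 dB → -16.4 dBFS.
Stage 2: -16.4 dBFS is 4.6 dB over -21 dBFS; at 4:1 that becomes 1.15 dB over, giving -19.85 dBFS.

-19.85 dBFS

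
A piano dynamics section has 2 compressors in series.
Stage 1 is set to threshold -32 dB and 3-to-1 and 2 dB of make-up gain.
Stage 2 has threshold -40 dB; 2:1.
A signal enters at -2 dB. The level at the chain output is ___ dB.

-30 dB

Stage 1: -2 dB is 30 dB over -32 dB; at 3:1 that becomes 10 dB over, giving -22 dB; +2 dB make-up → -20 dB.
Stage 2: overshoot 20 dB → 20/2 = 10 dB → -30 dB.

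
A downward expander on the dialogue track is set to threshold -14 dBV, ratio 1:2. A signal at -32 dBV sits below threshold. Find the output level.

Below threshold, a 1:2 expander applies gain = (2−1)×(T − x) of attenuation.
(2−1) × 18 = 18 dB, so output = -32 − 18 = -50 dBV.

-50 dBV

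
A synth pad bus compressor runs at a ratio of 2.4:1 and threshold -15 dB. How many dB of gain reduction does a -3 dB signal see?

Overshoot = -3 − (-15) = 12 dB.
At 2.4:1, output sits 12/2.4 = 5 dB above threshold.
So the signal is attenuated by 12 − 5 = 7 dB.

7 dB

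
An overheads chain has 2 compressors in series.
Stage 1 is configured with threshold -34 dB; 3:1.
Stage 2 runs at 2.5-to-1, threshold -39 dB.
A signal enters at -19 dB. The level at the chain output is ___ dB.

Stage 1: 15 dB above -34 dB, reduced 3:1 to 5 dB above → -29 dB.
Stage 2: 10 dB above -39 dB, reduced 2.5:1 to 4 dB above → -35 dB.

-35 dB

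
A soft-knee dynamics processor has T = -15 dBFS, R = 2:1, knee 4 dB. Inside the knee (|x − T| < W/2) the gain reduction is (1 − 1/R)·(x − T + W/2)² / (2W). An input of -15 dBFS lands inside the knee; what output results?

-15.25 dBFS

x − T + W/2 = -15 − (-15) + 2 = 2.
GR = (1 − 1/2) × 2² / 8 = 0.5 × 4 / 8 = 0.25 dB.
Output = -15 − 0.25 = -15.25 dBFS.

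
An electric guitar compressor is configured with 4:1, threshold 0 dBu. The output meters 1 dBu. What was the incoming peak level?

4 dBu

The compressed level sits 1 − 0 = 1 dB over threshold.
Undo the ratio: input overshoot = 1 × 4 = 4 dB, giving input = 4 dBu.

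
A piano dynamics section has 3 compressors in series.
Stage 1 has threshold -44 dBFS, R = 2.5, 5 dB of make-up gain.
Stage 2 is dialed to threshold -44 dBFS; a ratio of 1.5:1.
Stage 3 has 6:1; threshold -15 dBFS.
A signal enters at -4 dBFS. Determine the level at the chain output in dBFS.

-30 dBFS

Stage 1: overshoot 40 dB → 40/2.5 = 16 dB → -28 dBFS; +5 dB make-up → -23 dBFS.
Stage 2: 21 dB above -44 dBFS, reduced 1.5:1 to 14 dB above → -30 dBFS.
Stage 3: -30 dBFS is at or below the -15 dBFS threshold — no compression; output -30 dBFS.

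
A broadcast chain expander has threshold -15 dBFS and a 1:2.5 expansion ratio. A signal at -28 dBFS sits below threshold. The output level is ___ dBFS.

The input is 13 dB below the -15 dBFS threshold.
A 1:2.5 expander multiplies undershoot by 2.5: 13 × 2.5 = 32.5 dB below threshold.
Output = -15 − 32.5 = -47.5 dBFS.

-47.5 dBFS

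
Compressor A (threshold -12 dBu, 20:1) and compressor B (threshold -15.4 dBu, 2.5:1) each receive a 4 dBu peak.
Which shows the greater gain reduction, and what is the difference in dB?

A, by 3.56 dB

A: GR = 16 − 16/20 = 15.2 dB.
B: GR = 19.4 − 19.4/2.5 = 11.64 dB.
A reduces 3.56 dB more.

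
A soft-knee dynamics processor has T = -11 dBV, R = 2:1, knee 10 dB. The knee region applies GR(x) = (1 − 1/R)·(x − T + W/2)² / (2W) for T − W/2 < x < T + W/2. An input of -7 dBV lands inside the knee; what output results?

x − T + W/2 = -7 − (-11) + 5 = 9.
GR = (1 − 1/2) × 9² / 20 = 0.5 × 81 / 20 = 2.025 dB.
Output = -7 − 2.025 = -9.025 dBV.

-9.025 dBV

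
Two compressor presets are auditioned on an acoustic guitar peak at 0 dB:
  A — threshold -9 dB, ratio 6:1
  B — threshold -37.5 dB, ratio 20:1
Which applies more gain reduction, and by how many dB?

A: 9 dB over, compressed to 1.5 dB over, so 7.5 dB of GR.
B: 37.5 dB over, compressed to 1.875 dB over, so 35.625 dB of GR.
B applies 28.125 dB more gain reduction.

B, by 28.125 dB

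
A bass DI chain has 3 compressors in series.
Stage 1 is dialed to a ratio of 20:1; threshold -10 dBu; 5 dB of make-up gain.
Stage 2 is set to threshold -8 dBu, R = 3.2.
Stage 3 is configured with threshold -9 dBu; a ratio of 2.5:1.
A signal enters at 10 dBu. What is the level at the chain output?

-8.1 dBu

Stage 1: 20 dB above -10 dBu, reduced 20:1 to 1 dB above → -9 dBu; +5 dB make-up → -4 dBu.
Stage 2: -4 dBu is 4 dB over -8 dBu; at 3.2:1 that becomes 1.25 dB over, giving -6.75 dBu.
Stage 3: overshoot 2.25 dB → 2.25/2.5 = 0.9 dB → -8.1 dBu.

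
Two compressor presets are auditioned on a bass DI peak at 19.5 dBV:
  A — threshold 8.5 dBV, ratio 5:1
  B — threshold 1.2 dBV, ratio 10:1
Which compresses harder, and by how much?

A: 11 dB over, compressed to 2.2 dB over, so 8.8 dB of GR.
B: 18.3 dB over, compressed to 1.83 dB over, so 16.47 dB of GR.
B applies 7.67 dB more gain reduction.

B, by 7.67 dB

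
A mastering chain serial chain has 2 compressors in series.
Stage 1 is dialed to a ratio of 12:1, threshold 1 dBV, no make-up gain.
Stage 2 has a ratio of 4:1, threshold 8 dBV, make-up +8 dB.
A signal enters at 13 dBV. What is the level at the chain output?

Stage 1: overshoot 12 dB → 12/12 = 1 dB → 2 dBV.
Stage 2: 2 dBV ≤ 8 dBV, so stage 2 doesn't engage; make-up brings it to 10 dBV.

10 dBV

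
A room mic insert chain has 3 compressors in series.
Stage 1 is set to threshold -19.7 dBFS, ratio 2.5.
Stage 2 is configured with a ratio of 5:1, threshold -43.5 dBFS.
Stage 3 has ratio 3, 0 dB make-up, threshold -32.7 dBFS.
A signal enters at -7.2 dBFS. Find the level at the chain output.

Stage 1: overshoot 12.5 dB → 12.5/2.5 = 5 dB → -14.7 dBFS.
Stage 2: overshoot 28.8 dB → 28.8/5 = 5.76 dB → -37.74 dBFS.
Stage 3: below threshold (-37.74 ≤ -32.7); passes unchanged; output -37.74 dBFS.

-37.74 dBFS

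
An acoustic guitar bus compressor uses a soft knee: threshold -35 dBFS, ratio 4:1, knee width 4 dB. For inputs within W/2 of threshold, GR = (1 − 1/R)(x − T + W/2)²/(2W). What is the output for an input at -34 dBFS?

-34.84375 dBFS

x − T + W/2 = -34 − (-35) + 2 = 3.
GR = (1 − 1/4) × 3² / 8 = 0.75 × 9 / 8 = 0.84375 dB.
Output = -34 − 0.84375 = -34.84375 dBFS.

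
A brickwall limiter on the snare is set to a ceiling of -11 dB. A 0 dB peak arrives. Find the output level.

The limiter clamps the peak to its -11 dB ceiling.

-11 dB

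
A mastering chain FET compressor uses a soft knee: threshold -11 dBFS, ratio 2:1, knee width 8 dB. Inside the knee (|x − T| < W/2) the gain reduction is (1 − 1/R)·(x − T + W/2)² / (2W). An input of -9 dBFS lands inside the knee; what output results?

-10.125 dBFS

x − T + W/2 = -9 − (-11) + 4 = 6.
GR = (1 − 1/2) × 6² / 16 = 0.5 × 36 / 16 = 1.125 dB.
Output = -9 − 1.125 = -10.125 dBFS.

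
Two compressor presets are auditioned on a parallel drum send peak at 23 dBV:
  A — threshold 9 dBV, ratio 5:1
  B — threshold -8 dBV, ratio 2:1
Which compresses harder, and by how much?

B, by 4.3 dB

A: overshoot 14 dB → output overshoot 2.8 dB → GR 11.2 dB.
B: overshoot 31 dB → output overshoot 15.5 dB → GR 15.5 dB.
Difference: 4.3 dB in favour of B.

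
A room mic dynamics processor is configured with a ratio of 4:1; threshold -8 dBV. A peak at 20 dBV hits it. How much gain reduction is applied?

21 dB

Overshoot = 20 − (-8) = 28 dB.
After 4:1 compression the overshoot becomes 28/4 = 7 dB.
GR = overshoot in − overshoot out = 28 − 7 = 21 dB.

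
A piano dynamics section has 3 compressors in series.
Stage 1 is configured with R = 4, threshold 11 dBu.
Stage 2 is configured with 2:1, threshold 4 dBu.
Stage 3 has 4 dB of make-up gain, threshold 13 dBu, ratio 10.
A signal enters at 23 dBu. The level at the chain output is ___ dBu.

13 dBu

Stage 1: 12 dB above 11 dBu, reduced 4:1 to 3 dB above → 14 dBu.
Stage 2: overshoot 10 dB → 10/2 = 5 dB → 9 dBu.
Stage 3: below threshold (9 ≤ 13); passes unchanged; make-up brings it to 13 dBu.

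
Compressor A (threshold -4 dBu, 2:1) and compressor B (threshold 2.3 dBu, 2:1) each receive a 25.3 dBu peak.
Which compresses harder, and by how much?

A: overshoot 29.3 dB → output overshoot 14.65 dB → GR 14.65 dB.
B: overshoot 23 dB → output overshoot 11.5 dB → GR 11.5 dB.
A reduces 3.15 dB more.

A, by 3.15 dB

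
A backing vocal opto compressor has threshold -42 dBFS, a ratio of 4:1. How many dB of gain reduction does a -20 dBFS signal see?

-20 dBFS exceeds the threshold by 22 dB.
After 4:1 compression the overshoot becomes 22/4 = 5.5 dB.
GR = overshoot in − overshoot out = 22 − 5.5 = 16.5 dB.

16.5 dB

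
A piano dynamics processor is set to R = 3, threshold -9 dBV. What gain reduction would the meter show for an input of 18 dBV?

The signal is 27 dB above threshold.
A 3:1 ratio leaves 9 dB of that excess.
Gain reduction = 27 − 9 = 18 dB.

18 dB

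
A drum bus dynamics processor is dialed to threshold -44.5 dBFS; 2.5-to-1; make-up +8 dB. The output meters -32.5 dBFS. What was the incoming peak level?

Stripping the +8 dB make-up gives -40.5 dBFS at the gain stage.
The compressed level sits -40.5 − (-44.5) = 4 dB over threshold.
Undo the ratio: input overshoot = 4 × 2.5 = 10 dB, giving input = -34.5 dBFS.

-34.5 dBFS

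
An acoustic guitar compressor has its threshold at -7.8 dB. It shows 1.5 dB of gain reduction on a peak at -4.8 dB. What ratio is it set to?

2:1

Input overshoot = -4.8 − (-7.8) = 3 dB.
Output overshoot = 3 − 1.5 = 1.5 dB.
Ratio = input overshoot / output overshoot = 3 / 1.5 = 2.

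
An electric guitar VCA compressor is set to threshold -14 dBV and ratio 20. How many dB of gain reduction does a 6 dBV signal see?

19 dB

Overshoot = 6 − (-14) = 20 dB.
After 20:1 compression the overshoot becomes 20/20 = 1 dB.
Gain reduction = 20 − 1 = 19 dB.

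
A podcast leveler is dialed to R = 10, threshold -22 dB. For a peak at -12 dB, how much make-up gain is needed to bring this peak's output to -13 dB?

8 dB

The peak compresses to -22 + 10/10 = -21 dB.
To reach -13 dB requires -13 − (-21) = 8 dB of make-up.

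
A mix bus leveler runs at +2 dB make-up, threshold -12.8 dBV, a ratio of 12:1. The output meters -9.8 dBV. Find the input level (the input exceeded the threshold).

Before make-up, the level was -9.8 − 2 = -11.8 dBV.
The compressed level sits -11.8 − (-12.8) = 1 dB over threshold.
Before 12:1 compression the overshoot was 1 × 12 = 12 dB, so input = -12.8 + 12 = -0.8 dBV.

-0.8 dBV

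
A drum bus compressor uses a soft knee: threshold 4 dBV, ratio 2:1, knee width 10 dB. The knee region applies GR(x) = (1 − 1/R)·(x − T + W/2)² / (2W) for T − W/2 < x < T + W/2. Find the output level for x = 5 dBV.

4.1 dBV

x − T + W/2 = 5 − 4 + 5 = 6.
GR = (1 − 1/2) × 6² / 20 = 0.5 × 36 / 20 = 0.9 dB.
Output = 5 − 0.9 = 4.1 dBV.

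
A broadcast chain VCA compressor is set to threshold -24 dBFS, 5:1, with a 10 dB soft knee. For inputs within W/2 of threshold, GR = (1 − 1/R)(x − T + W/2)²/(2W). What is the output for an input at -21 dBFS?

x − T + W/2 = -21 − (-24) + 5 = 8.
GR = (1 − 1/5) × 8² / 20 = 0.8 × 64 / 20 = 2.56 dB.
Output = -21 − 2.56 = -23.56 dBFS.

-23.56 dBFS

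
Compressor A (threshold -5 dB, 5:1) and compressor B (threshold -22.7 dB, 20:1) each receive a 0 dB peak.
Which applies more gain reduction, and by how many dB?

A: GR = 5 − 5/5 = 4 dB.
B: GR = 22.7 − 22.7/20 = 21.565 dB.
Difference: 17.565 dB in favour of B.

B, by 17.565 dB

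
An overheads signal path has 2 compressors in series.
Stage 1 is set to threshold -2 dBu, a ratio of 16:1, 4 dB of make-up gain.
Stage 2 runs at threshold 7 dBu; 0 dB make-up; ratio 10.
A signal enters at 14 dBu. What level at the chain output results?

3 dBu

Stage 1: overshoot 16 dB → 16/16 = 1 dB → -1 dBu; +4 dB make-up → 3 dBu.
Stage 2: 3 dBu ≤ 7 dBu, so stage 2 doesn't engage; output 3 dBu.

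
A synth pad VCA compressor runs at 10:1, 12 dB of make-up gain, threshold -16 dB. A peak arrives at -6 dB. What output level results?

-6 dB sits 10 dB over threshold.
At 10:1 the overshoot is divided by 10, leaving 1 dB above threshold.
So the level is -16 + 1 = -15 dB; make-up adds 12 dB, giving -3 dB.

-3 dB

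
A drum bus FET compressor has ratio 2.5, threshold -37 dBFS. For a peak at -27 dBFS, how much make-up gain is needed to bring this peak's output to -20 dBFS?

The peak compresses to -37 + 10/2.5 = -33 dBFS.
To reach -20 dBFS requires -20 − (-33) = 13 dB of make-up.

13 dB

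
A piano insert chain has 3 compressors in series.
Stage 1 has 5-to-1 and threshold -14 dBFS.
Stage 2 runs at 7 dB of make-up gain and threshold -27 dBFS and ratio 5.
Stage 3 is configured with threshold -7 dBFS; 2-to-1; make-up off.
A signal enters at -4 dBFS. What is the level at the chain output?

-17 dBFS

Stage 1: 10 dB above -14 dBFS, reduced 5:1 to 2 dB above → -12 dBFS.
Stage 2: -12 dBFS is 15 dB over -27 dBFS; at 5:1 that becomes 3 dB over, giving -24 dBFS; +7 dB make-up → -17 dBFS.
Stage 3: below threshold (-17 ≤ -7); passes unchanged; output -17 dBFS.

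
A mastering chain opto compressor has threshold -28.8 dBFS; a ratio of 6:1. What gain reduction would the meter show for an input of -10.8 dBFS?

15 dB

-10.8 dBFS exceeds the threshold by 18 dB.
At 6:1, output sits 18/6 = 3 dB above threshold.
GR = overshoot in − overshoot out = 18 − 3 = 15 dB.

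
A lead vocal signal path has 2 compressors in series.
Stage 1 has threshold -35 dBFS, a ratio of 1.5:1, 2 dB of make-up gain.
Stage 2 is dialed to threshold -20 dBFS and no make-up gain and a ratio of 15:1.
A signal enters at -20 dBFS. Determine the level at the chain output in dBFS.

Stage 1: 15 dB above -35 dBFS, reduced 1.5:1 to 10 dB above → -25 dBFS; +2 dB make-up → -23 dBFS.
Stage 2: below threshold (-23 ≤ -20); passes unchanged; output -23 dBFS.

-23 dBFS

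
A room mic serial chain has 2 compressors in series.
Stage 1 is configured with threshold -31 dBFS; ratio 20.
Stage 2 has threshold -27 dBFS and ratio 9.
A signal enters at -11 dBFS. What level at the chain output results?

Stage 1: 20 dB above -31 dBFS, reduced 20:1 to 1 dB above → -30 dBFS.
Stage 2: below threshold (-30 ≤ -27); passes unchanged; output -30 dBFS.

-30 dBFS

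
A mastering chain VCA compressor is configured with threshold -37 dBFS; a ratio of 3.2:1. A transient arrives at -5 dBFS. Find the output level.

-27 dBFS

The input is 32 dB above the -37 dBFS threshold.
At 3.2:1 the overshoot is divided by 3.2, leaving 10 dB above threshold.
That puts the output at -27 dBFS.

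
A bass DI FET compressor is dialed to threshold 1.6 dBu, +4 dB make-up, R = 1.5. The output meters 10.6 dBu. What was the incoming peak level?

Stripping the +4 dB make-up gives 6.6 dBu at the gain stage.
That's 5 dB above the 1.6 dBu threshold.
Before 1.5:1 compression the overshoot was 5 × 1.5 = 7.5 dB, so input = 1.6 + 7.5 = 9.1 dBu.

9.1 dBu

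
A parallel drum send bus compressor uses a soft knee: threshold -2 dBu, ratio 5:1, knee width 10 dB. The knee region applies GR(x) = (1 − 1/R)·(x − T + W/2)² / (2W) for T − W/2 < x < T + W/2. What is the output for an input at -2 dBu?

-3 dBu

x − T + W/2 = -2 − (-2) + 5 = 5.
GR = (1 − 1/5) × 5² / 20 = 0.8 × 25 / 20 = 1 dB.
Output = -2 − 1 = -3 dBu.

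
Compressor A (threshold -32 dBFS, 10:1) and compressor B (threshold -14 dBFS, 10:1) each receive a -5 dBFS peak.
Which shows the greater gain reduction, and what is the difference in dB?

A: 27 dB over, compressed to 2.7 dB over, so 24.3 dB of GR.
B: 9 dB over, compressed to 0.9 dB over, so 8.1 dB of GR.
Difference: 16.2 dB in favour of A.

A, by 16.2 dB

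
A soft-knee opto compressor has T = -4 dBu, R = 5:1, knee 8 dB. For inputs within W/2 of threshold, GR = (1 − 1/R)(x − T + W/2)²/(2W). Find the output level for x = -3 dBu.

-4.25 dBu

x − T + W/2 = -3 − (-4) + 4 = 5.
GR = (1 − 1/5) × 5² / 16 = 0.8 × 25 / 16 = 1.25 dB.
Output = -3 − 1.25 = -4.25 dBu.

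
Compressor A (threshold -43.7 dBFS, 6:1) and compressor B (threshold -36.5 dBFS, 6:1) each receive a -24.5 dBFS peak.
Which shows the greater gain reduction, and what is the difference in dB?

A, by 6 dB

A: overshoot 19.2 dB → output overshoot 3.2 dB → GR 16 dB.
B: overshoot 12 dB → output overshoot 2 dB → GR 10 dB.
A reduces 6 dB more.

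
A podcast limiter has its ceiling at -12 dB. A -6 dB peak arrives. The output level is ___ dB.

-12 dB

At ∞:1, everything above -12 dB is held at the ceiling.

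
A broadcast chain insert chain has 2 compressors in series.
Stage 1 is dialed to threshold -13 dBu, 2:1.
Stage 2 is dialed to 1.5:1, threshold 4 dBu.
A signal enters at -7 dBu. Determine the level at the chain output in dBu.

-10 dBu

Stage 1: -7 dBu is 6 dB over -13 dBu; at 2:1 that becomes 3 dB over, giving -10 dBu.
Stage 2: -10 dBu ≤ 4 dBu, so stage 2 doesn't engage; output -10 dBu.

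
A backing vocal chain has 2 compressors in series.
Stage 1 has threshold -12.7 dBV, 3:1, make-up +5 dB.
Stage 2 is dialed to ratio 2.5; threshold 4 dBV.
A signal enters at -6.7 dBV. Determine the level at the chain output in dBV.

-5.7 dBV

Stage 1: -6.7 dBV is 6 dB over -12.7 dBV; at 3:1 that becomes 2 dB over, giving -10.7 dBV; +5 dB make-up → -5.7 dBV.
Stage 2: -5.7 dBV ≤ 4 dBV, so stage 2 doesn't engage; output -5.7 dBV.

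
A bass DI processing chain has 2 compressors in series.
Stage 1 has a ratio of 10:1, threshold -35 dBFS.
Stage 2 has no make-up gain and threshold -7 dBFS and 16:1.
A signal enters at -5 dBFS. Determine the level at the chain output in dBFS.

Stage 1: overshoot 30 dB → 30/10 = 3 dB → -32 dBFS.
Stage 2: -32 dBFS is at or below the -7 dBFS threshold — no compression; output -32 dBFS.

-32 dBFS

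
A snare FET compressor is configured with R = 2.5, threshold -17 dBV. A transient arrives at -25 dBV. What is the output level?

-25 dBV is 8 dB below the -17 dBV threshold, so no gain reduction is applied.
Output = input = -25 dBV.

-25 dBV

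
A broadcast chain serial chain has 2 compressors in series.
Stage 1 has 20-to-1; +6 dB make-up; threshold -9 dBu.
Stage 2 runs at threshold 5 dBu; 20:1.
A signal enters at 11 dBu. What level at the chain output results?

-2 dBu

Stage 1: 11 dBu is 20 dB over -9 dBu; at 20:1 that becomes 1 dB over, giving -8 dBu; +6 dB make-up → -2 dBu.
Stage 2: -2 dBu is at or below the 5 dBu threshold — no compression; output -2 dBu.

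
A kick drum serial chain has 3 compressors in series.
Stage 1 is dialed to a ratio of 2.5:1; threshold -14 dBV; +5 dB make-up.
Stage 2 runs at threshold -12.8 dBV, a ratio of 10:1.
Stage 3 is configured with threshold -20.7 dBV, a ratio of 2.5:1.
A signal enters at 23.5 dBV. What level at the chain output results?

Stage 1: 37.5 dB above -14 dBV, reduced 2.5:1 to 15 dB above → 1 dBV; +5 dB make-up → 6 dBV.
Stage 2: 6 dBV is 18.8 dB over -12.8 dBV; at 10:1 that becomes 1.88 dB over, giving -10.92 dBV.
Stage 3: 9.78 dB above -20.7 dBV, reduced 2.5:1 to 3.912 dB above → -16.788 dBV.

-16.788 dBV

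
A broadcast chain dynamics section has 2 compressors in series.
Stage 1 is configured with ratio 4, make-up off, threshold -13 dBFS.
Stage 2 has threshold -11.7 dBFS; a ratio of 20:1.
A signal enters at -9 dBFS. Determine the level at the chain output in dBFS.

-12 dBFS

Stage 1: -9 dBFS is 4 dB over -13 dBFS; at 4:1 that becomes 1 dB over, giving -12 dBFS.
Stage 2: -12 dBFS is at or below the -11.7 dBFS threshold — no compression; output -12 dBFS.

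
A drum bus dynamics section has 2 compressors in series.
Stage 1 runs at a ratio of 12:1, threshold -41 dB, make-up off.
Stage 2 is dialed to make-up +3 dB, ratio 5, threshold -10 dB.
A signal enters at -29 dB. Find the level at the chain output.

-37 dB

Stage 1: 12 dB above -41 dB, reduced 12:1 to 1 dB above → -40 dB.
Stage 2: -40 dB is at or below the -10 dB threshold — no compression; make-up brings it to -37 dB.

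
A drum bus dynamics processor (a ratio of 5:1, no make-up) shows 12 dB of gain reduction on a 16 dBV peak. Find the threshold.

Let T be the threshold. Output overshoot = (input overshoot)/R, so 4 − T = (16 − T)/5.
5·(4 − T) = 16 − T → 4·T = 20 − 16 = 4.
T = 4/4 = 1 dBV.

1 dBV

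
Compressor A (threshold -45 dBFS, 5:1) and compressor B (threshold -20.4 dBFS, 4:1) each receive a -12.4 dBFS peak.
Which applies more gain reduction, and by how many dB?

A: GR = 32.6 − 32.6/5 = 26.08 dB.
B: GR = 8 − 8/4 = 6 dB.
A reduces 20.08 dB more.

A, by 20.08 dB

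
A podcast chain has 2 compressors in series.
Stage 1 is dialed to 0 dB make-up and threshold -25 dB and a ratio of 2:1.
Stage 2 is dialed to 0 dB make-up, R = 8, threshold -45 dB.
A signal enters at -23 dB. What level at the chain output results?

-42.375 dB

Stage 1: overshoot 2 dB → 2/2 = 1 dB → -24 dB.
Stage 2: -24 dB is 21 dB over -45 dB; at 8:1 that becomes 2.625 dB over, giving -42.375 dB.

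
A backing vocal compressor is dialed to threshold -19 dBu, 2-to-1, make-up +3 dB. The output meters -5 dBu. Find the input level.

3 dBu

Before make-up, the level was -5 − 3 = -8 dBu.
The compressed level sits -8 − (-19) = 11 dB over threshold.
Input overshoot = R × output overshoot = 22 dB → input = -19 + 22 = 3 dBu.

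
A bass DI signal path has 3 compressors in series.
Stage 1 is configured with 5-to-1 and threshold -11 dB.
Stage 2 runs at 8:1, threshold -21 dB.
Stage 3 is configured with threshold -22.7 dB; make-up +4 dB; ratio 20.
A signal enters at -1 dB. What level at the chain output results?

-18.54 dB

Stage 1: 10 dB above -11 dB, reduced 5:1 to 2 dB above → -9 dB.
Stage 2: -9 dB is 12 dB over -21 dB; at 8:1 that becomes 1.5 dB over, giving -19.5 dB.
Stage 3: overshoot 3.2 dB → 3.2/20 = 0.16 dB → -22.54 dB; +4 dB make-up → -18.54 dB.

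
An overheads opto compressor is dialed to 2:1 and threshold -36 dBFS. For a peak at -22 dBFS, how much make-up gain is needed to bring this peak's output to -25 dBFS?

Without make-up, output = threshold + overshoot/2 = -36 + 7 = -29 dBFS.
Gap to target: 4 dB.

4 dB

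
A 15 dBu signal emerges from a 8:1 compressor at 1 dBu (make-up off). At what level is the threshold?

Gain reduction = 15 − 1 = 14 dB; output overshoot = GR / (R − 1) = 14 / 7 = 2 dB.
Threshold = output − output overshoot = 1 − 2 = -1 dBu.

-1 dBu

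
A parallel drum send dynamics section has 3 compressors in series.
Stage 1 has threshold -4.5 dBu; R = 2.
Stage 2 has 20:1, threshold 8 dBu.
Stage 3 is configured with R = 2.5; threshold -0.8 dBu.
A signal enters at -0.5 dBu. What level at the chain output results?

Stage 1: -0.5 dBu is 4 dB over -4.5 dBu; at 2:1 that becomes 2 dB over, giving -2.5 dBu.
Stage 2: -2.5 dBu is at or below the 8 dBu threshold — no compression; output -2.5 dBu.
Stage 3: -2.5 dBu ≤ -0.8 dBu, so stage 3 doesn't engage; output -2.5 dBu.

-2.5 dBu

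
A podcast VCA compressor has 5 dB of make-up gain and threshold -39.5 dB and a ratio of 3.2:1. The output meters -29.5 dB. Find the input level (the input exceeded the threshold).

-23.5 dB

Remove make-up: -29.5 − 5 = -34.5 dB.
The compressed level sits -34.5 − (-39.5) = 5 dB over threshold.
Before 3.2:1 compression the overshoot was 5 × 3.2 = 16 dB, so input = -39.5 + 16 = -23.5 dB.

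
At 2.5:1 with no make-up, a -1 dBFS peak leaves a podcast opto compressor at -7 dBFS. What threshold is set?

Let T be the threshold. Output overshoot = (input overshoot)/R, so -7 − T = (-1 − T)/2.5.
2.5·(-7 − T) = -1 − T → 1.5·T = -17.5 − (-1) = -16.5.
T = -16.5/1.5 = -11 dBFS.

-11 dBFS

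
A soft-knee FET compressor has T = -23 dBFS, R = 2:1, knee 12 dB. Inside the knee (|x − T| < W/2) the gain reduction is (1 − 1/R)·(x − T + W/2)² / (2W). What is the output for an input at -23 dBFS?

-23.75 dBFS

x − T + W/2 = -23 − (-23) + 6 = 6.
GR = (1 − 1/2) × 6² / 24 = 0.5 × 36 / 24 = 0.75 dB.
Output = -23 − 0.75 = -23.75 dBFS.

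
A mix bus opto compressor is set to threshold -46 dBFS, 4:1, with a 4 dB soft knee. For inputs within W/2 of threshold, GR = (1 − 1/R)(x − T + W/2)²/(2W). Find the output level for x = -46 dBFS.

x − T + W/2 = -46 − (-46) + 2 = 2.
GR = (1 − 1/4) × 2² / 8 = 0.75 × 4 / 8 = 0.375 dB.
Output = -46 − 0.375 = -46.375 dBFS.

-46.375 dBFS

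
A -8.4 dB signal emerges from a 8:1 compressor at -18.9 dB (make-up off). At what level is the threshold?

Input is 12 dB above T (since output overshoot × R = input overshoot: (-18.9 − T)·8 = -8.4 − T gives T = -20.4 dB).
Check: -20.4 + (-8.4 − (-20.4))/8 = -20.4 + 1.5 = -18.9 dB. ✓

-20.4 dB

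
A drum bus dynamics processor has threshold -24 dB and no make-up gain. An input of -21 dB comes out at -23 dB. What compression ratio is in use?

3:1

Input overshoot = -21 − (-24) = 3 dB; output overshoot = -23 − (-24) = 1 dB.
Ratio = 3 / 1 = 3.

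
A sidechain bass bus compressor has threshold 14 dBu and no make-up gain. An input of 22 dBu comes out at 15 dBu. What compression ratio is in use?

8:1

Input overshoot = 22 − 14 = 8 dB; output overshoot = 15 − 14 = 1 dB.
Ratio = 8 / 1 = 8.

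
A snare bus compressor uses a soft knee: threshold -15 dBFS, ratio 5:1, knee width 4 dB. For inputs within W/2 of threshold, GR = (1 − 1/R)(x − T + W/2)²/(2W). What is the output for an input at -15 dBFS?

-15.4 dBFS

x − T + W/2 = -15 − (-15) + 2 = 2.
GR = (1 − 1/5) × 2² / 8 = 0.8 × 4 / 8 = 0.4 dB.
Output = -15 − 0.4 = -15.4 dBFS.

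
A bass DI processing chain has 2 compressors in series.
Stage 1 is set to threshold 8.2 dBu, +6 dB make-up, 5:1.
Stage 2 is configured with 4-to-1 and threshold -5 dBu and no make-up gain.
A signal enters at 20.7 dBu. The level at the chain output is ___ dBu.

Stage 1: overshoot 12.5 dB → 12.5/5 = 2.5 dB → 10.7 dBu; +6 dB make-up → 16.7 dBu.
Stage 2: overshoot 21.7 dB → 21.7/4 = 5.425 dB → 0.425 dBu.

0.425 dBu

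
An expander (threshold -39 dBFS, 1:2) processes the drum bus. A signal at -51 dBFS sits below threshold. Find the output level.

Undershoot = (-39) − (-51) = 12 dB.
At 1:2, that expands to 24 dB under threshold.
Output = -39 − 24 = -63 dBFS.

-63 dBFS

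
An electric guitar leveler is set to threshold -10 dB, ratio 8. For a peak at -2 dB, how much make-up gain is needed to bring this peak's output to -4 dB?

Overshoot 8 dB → 8/8 = 1 dB after compression, so the compressed level is -10 + 1 = -9 dB.
Make-up = target − compressed = -4 − (-9) = 5 dB.

5 dB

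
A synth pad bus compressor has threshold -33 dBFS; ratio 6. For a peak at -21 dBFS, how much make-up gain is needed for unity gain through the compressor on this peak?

10 dB

The peak compresses to -33 + 12/6 = -31 dBFS.
To reach -21 dBFS requires -21 − (-31) = 10 dB of make-up.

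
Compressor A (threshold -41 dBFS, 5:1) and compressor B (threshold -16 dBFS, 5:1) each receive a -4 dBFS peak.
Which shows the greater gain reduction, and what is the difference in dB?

A, by 20 dB

A: GR = 37 − 37/5 = 29.6 dB.
B: GR = 12 − 12/5 = 9.6 dB.
A reduces 20 dB more.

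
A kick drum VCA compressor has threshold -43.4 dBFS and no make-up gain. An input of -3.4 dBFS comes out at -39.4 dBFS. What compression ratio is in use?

Input overshoot = -3.4 − (-43.4) = 40 dB; output overshoot = -39.4 − (-43.4) = 4 dB.
Ratio = 40 / 4 = 10.

10:1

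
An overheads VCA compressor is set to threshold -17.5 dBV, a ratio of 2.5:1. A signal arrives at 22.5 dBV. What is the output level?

The input is 40 dB above the -17.5 dBV threshold.
2.5:1 compression reduces that to 40/2.5 = 16 dB over.
That puts the output at -1.5 dBV.

-1.5 dBV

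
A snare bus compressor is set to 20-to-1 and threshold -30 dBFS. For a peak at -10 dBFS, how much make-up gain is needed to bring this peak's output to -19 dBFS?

10 dB

Without make-up, output = threshold + overshoot/20 = -30 + 1 = -29 dBFS.
Gap to target: 10 dB.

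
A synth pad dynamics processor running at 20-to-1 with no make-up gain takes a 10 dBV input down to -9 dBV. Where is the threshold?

Let T be the threshold. Output overshoot = (input overshoot)/R, so -9 − T = (10 − T)/20.
20·(-9 − T) = 10 − T → 19·T = -180 − 10 = -190.
T = -190/19 = -10 dBV.

-10 dBV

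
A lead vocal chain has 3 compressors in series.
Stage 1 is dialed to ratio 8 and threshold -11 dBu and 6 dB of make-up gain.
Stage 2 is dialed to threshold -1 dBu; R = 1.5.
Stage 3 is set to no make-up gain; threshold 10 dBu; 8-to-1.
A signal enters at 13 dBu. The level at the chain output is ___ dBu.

-2 dBu

Stage 1: 13 dBu is 24 dB over -11 dBu; at 8:1 that becomes 3 dB over, giving -8 dBu; +6 dB make-up → -2 dBu.
Stage 2: -2 dBu ≤ -1 dBu, so stage 2 doesn't engage; output -2 dBu.
Stage 3: below threshold (-2 ≤ 10); passes unchanged; output -2 dBu.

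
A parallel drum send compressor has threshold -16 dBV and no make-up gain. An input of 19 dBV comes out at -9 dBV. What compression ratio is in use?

5:1

Input overshoot = 19 − (-16) = 35 dB; output overshoot = -9 − (-16) = 7 dB.
Ratio = 35 / 7 = 5.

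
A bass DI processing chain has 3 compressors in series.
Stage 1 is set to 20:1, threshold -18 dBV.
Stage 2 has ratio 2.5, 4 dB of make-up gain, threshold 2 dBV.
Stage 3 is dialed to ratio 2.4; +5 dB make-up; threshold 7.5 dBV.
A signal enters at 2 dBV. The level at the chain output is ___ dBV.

Stage 1: 20 dB above -18 dBV, reduced 20:1 to 1 dB above → -17 dBV.
Stage 2: -17 dBV is at or below the 2 dBV threshold — no compression; make-up brings it to -13 dBV.
Stage 3: -13 dBV ≤ 7.5 dBV, so stage 3 doesn't engage; make-up brings it to -8 dBV.

-8 dBV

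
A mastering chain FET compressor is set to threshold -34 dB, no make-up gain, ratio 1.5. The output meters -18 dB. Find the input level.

The compressed level sits -18 − (-34) = 16 dB over threshold.
Input overshoot = R × output overshoot = 24 dB → input = -34 + 24 = -10 dB.

-10 dB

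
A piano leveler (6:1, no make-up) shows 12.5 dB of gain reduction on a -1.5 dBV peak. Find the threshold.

-16.5 dBV

Let T be the threshold. Output overshoot = (input overshoot)/R, so -14 − T = (-1.5 − T)/6.
6·(-14 − T) = -1.5 − T → 5·T = -84 − (-1.5) = -82.5.
T = -82.5/5 = -16.5 dBV.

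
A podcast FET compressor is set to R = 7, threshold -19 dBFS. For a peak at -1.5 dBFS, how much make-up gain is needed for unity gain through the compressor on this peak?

15 dB

Overshoot 17.5 dB → 17.5/7 = 2.5 dB after compression, so the compressed level is -19 + 2.5 = -16.5 dBFS.
Make-up = target − compressed = -1.5 − (-16.5) = 15 dB.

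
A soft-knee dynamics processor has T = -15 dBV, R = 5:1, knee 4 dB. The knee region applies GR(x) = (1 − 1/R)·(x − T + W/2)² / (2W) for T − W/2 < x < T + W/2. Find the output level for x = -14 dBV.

x − T + W/2 = -14 − (-15) + 2 = 3.
GR = (1 − 1/5) × 3² / 8 = 0.8 × 9 / 8 = 0.9 dB.
Output = -14 − 0.9 = -14.9 dBV.

-14.9 dBV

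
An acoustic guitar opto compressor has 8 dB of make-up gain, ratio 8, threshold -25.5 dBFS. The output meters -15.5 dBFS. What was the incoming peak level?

-9.5 dBFS

Stripping the +8 dB make-up gives -23.5 dBFS at the gain stage.
Post-compression overshoot = -23.5 − (-25.5) = 2 dB.
Before 8:1 compression the overshoot was 2 × 8 = 16 dB, so input = -25.5 + 16 = -9.5 dBFS.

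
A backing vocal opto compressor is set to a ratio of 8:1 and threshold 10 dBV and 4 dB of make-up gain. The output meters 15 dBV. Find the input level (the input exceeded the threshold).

Before make-up, the level was 15 − 4 = 11 dBV.
The compressed level sits 11 − 10 = 1 dB over threshold.
Input overshoot = R × output overshoot = 8 dB → input = 10 + 8 = 18 dBV.

18 dBV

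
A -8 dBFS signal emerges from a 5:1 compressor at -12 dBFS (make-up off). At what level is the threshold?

-13 dBFS

Input is 5 dB above T (since output overshoot × R = input overshoot: (-12 − T)·5 = -8 − T gives T = -13 dBFS).
Check: -13 + (-8 − (-13))/5 = -13 + 1 = -12 dBFS. ✓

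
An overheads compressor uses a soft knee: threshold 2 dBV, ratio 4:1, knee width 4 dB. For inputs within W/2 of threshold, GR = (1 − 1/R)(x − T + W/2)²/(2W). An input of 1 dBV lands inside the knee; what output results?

x − T + W/2 = 1 − 2 + 2 = 1.
GR = (1 − 1/4) × 1² / 8 = 0.75 × 1 / 8 = 0.09375 dB.
Output = 1 − 0.09375 = 0.90625 dBV.

0.90625 dBV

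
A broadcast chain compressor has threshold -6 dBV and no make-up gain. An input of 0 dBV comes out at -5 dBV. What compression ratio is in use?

6:1

Input overshoot = 0 − (-6) = 6 dB; output overshoot = -5 − (-6) = 1 dB.
Ratio = 6 / 1 = 6.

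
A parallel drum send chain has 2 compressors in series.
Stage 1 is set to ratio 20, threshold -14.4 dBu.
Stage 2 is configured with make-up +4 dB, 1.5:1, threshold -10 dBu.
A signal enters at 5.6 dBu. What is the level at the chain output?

-9.4 dBu

Stage 1: 5.6 dBu is 20 dB over -14.4 dBu; at 20:1 that becomes 1 dB over, giving -13.4 dBu.
Stage 2: below threshold (-13.4 ≤ -10); passes unchanged; make-up brings it to -9.4 dBu.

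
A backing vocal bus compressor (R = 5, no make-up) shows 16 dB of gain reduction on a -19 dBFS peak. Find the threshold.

Let T be the threshold. Output overshoot = (input overshoot)/R, so -35 − T = (-19 − T)/5.
5·(-35 − T) = -19 − T → 4·T = -175 − (-19) = -156.
T = -156/4 = -39 dBFS.

-39 dBFS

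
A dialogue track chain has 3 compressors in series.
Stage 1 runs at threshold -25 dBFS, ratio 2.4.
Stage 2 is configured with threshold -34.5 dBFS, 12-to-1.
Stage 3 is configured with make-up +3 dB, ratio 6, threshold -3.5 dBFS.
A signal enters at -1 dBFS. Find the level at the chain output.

-29.875 dBFS

Stage 1: -1 dBFS is 24 dB over -25 dBFS; at 2.4:1 that becomes 10 dB over, giving -15 dBFS.
Stage 2: 19.5 dB above -34.5 dBFS, reduced 12:1 to 1.625 dB above → -32.875 dBFS.
Stage 3: -32.875 dBFS is at or below the -3.5 dBFS threshold — no compression; make-up brings it to -29.875 dBFS.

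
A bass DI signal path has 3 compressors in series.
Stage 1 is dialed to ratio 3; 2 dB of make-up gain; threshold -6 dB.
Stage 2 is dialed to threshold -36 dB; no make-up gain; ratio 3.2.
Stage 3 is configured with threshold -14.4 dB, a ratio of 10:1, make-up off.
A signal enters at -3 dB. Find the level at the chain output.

Stage 1: -3 dB is 3 dB over -6 dB; at 3:1 that becomes 1 dB over, giving -5 dB; +2 dB make-up → -3 dB.
Stage 2: overshoot 33 dB → 33/3.2 = 10.3125 dB → -25.6875 dB.
Stage 3: -25.6875 dB is at or below the -14.4 dB threshold — no compression; output -25.6875 dB.

-25.6875 dB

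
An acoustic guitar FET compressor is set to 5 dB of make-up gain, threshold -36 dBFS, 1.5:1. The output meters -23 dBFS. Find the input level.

-24 dBFS

Remove make-up: -23 − 5 = -28 dBFS.
That's 8 dB above the -36 dBFS threshold.
Before 1.5:1 compression the overshoot was 8 × 1.5 = 12 dB, so input = -36 + 12 = -24 dBFS.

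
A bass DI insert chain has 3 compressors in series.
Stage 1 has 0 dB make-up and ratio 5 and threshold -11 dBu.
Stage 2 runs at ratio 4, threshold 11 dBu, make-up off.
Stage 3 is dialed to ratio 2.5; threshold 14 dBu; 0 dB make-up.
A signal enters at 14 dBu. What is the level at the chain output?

Stage 1: 14 dBu is 25 dB over -11 dBu; at 5:1 that becomes 5 dB over, giving -6 dBu.
Stage 2: -6 dBu is at or below the 11 dBu threshold — no compression; output -6 dBu.
Stage 3: -6 dBu is at or below the 14 dBu threshold — no compression; output -6 dBu.

-6 dBu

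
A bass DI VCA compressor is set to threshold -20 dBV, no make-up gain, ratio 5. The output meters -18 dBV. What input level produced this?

-10 dBV

The compressed level sits -18 − (-20) = 2 dB over threshold.
Before 5:1 compression the overshoot was 2 × 5 = 10 dB, so input = -20 + 10 = -10 dBV.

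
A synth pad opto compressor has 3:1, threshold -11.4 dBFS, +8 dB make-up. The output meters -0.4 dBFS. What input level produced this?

-2.4 dBFS

Remove make-up: -0.4 − 8 = -8.4 dBFS.
Post-compression overshoot = -8.4 − (-11.4) = 3 dB.
Undo the ratio: input overshoot = 3 × 3 = 9 dB, giving input = -2.4 dBFS.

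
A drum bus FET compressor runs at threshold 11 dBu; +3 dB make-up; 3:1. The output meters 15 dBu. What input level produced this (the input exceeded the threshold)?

Before make-up, the level was 15 − 3 = 12 dBu.
Post-compression overshoot = 12 − 11 = 1 dB.
Undo the ratio: input overshoot = 1 × 3 = 3 dB, giving input = 14 dBu.

14 dBu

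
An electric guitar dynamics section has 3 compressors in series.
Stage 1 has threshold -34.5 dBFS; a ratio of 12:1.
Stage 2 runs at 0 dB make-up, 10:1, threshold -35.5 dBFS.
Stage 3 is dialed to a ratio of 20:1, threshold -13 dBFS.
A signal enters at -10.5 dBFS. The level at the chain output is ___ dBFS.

Stage 1: overshoot 24 dB → 24/12 = 2 dB → -32.5 dBFS.
Stage 2: overshoot 3 dB → 3/10 = 0.3 dB → -35.2 dBFS.
Stage 3: -35.2 dBFS is at or below the -13 dBFS threshold — no compression; output -35.2 dBFS.

-35.2 dBFS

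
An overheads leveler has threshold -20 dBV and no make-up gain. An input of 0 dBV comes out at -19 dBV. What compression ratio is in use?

Input overshoot = 0 − (-20) = 20 dB; output overshoot = -19 − (-20) = 1 dB.
Ratio = 20 / 1 = 20.

20:1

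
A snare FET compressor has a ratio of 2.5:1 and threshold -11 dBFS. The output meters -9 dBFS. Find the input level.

-6 dBFS

That's 2 dB above the -11 dBFS threshold.
Undo the ratio: input overshoot = 2 × 2.5 = 5 dB, giving input = -6 dBFS.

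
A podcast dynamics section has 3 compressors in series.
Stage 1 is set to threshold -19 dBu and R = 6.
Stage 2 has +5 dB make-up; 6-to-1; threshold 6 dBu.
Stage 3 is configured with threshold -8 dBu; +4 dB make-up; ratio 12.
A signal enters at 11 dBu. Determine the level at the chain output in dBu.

-5 dBu

Stage 1: 11 dBu is 30 dB over -19 dBu; at 6:1 that becomes 5 dB over, giving -14 dBu.
Stage 2: -14 dBu ≤ 6 dBu, so stage 2 doesn't engage; make-up brings it to -9 dBu.
Stage 3: below threshold (-9 ≤ -8); passes unchanged; make-up brings it to -5 dBu.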